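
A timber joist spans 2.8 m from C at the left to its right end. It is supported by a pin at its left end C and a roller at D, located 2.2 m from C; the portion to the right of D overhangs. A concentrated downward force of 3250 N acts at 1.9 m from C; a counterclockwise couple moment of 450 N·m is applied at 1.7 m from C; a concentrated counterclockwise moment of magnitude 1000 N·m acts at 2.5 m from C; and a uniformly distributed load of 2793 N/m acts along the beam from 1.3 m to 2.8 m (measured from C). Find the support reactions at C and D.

Resultant of the distributed load: 2793 × 1.5 = 4189.5 N at 2.05 m from C.
Taking moments about C: D_y·2.2 − 3250·1.9 + 450 + 1000 − (2793·1.5)·2.05 = 0 → D_y = 13313.475/2.2 = 6051.58 ≈ 6052 N.
ΣF_y = 0: C_y + 6051.58 − 3250 − 2793·1.5 = 0 → C_y = 1388 N.
ΣF_x = 0: no horizontal applied forces, so C_x = 0.

C_x = 0, C_y = 1388 N, D_y = 6052 N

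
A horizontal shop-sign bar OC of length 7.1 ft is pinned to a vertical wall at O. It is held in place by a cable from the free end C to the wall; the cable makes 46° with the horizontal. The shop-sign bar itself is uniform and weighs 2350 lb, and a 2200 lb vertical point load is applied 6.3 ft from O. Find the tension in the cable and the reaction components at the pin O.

T = 4347 lb, O_x = 3020 lb, O_y = 1423 lb

ΣM about O: T·sin46°·7.1 − 2350·3.55 − 2200·6.3 = 0 → T = 22202.5/(7.1·0.71934) = 4347.2 ≈ 4347 lb.
ΣF_x = 0: O_x − T·cos46° = 0 → O_x = 4347.2 × 0.694658 = 3020 lb.
ΣF_y = 0: O_y + T·sin46° − 2350 − 2200 = 0 → O_y = 4550 − 4347.2 × 0.71934 = 1423 lb.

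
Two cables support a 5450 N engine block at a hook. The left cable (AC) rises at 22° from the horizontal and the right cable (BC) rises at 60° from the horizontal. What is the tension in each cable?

T_AC = 2752 N, T_BC = 5103 N

ΣF_x = 0: −T_AC·cos22° + T_BC·cos60° = 0 → T_BC = 1.85437·T_AC.
ΣF_y = 0: T_AC·sin22° + T_BC·sin60° = 5450.
Substitute: T_AC·(0.374607 + 1.85437·0.866025) = 5450 → T_AC = 2751.78 ≈ 2752 N.
Then T_BC = 1.85437 × 2751.78 = 5103 N.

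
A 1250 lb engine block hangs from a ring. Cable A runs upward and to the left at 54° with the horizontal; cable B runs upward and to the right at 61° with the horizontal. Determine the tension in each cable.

ΣF_x = 0: −T_A·cos54° + T_B·cos61° = 0 → T_B = 1.2124·T_A.
ΣF_y = 0: T_A·sin54° + T_B·sin61° = 1250.
Substitute: T_A·(0.809017 + 1.2124·0.87462) = 1250 → T_A = 668.661 ≈ 668.7 lb.
Then T_B = 1.2124 × 668.661 = 810.7 lb.

T_A = 668.7 lb, T_B = 810.7 lb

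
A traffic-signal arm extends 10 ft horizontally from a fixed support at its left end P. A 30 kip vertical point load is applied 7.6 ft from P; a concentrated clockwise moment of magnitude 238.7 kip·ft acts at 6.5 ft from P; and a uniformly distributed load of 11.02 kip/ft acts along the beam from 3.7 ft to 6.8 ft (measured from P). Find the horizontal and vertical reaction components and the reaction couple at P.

Resultant of the distributed load: 11.02 × 3.1 = 34.162 kip at 5.25 ft from P.
ΣF_x = 0: P_x = 0.
ΣF_y = 0: P_y − 30 − 11.02·3.1 = 0 → P_y = 64.16 kip.
ΣM about P: M_P − 30·7.6 − 238.7 − (11.02·3.1)·5.25 = 0 → M_P = 646.1 kip·ft.

P_x = 0, P_y = 64.16 kip, M_P = 646.1 kip·ft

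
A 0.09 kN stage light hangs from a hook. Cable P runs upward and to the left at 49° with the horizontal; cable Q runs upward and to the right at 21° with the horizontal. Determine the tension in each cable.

T_P = 0.08941 kN, T_Q = 0.06283 kN

ΣF_x = 0: −T_P·cos49° + T_Q·cos21° = 0 → T_Q = 0.702734·T_P.
ΣF_y = 0: T_P·sin49° + T_Q·sin21° = 0.09.
Substitute: T_P·(0.75471 + 0.702734·0.358368) = 0.09 → T_P = 0.0894146 ≈ 0.08941 kN.
Then T_Q = 0.702734 × 0.0894146 = 0.06283 kN.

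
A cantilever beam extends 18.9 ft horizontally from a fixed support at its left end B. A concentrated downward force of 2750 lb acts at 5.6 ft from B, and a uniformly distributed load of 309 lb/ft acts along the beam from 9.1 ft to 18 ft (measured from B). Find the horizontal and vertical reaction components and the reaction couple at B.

Resultant of the distributed load: 309 × 8.9 = 2750.1 lb at 13.55 ft from B.
ΣF_x = 0: B_x = 0.
ΣF_y = 0: B_y − 2750 − 309·8.9 = 0 → B_y = 5500 lb.
ΣM about B: M_B − 2750·5.6 − (309·8.9)·13.55 = 0 → M_B = 52660 lb·ft.

B_x = 0, B_y = 5500 lb, M_B = 52660 lb·ft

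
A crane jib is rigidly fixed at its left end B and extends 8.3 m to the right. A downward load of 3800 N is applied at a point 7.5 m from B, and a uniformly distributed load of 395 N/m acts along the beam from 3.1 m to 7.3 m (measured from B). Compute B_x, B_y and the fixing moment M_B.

B_x = 0, B_y = 5459 N, M_B = 37130 N·m

Resultant of the distributed load: 395 × 4.2 = 1659 N at 5.2 m from B.
ΣF_x = 0: B_x = 0.
ΣF_y = 0: B_y − 3800 − 395·4.2 = 0 → B_y = 5459 N.
ΣM about B: M_B − 3800·7.5 − (395·4.2)·5.2 = 0 → M_B = 37130 N·m.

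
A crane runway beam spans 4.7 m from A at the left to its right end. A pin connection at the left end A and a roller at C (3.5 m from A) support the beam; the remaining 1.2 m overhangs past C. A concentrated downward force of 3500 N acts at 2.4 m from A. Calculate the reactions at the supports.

Moments about A: C_y·3.5 − 3500·2.4 = 0 → C_y = 8400/3.5 = 2400 N.
ΣF_y = 0: A_y + 2400 − 3500 = 0 → A_y = 1100 N.
ΣF_x = 0: no horizontal applied forces, so A_x = 0.

A_x = 0, A_y = 1100 N, C_y = 2400 N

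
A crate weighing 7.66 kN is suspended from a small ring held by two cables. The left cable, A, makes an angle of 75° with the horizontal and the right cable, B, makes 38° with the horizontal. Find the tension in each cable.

T_A = 6.557 kN, T_B = 2.154 kN

ΣF_x = 0: −T_A·cos75° + T_B·cos38° = 0 → T_B = 0.328446·T_A.
ΣF_y = 0: T_A·sin75° + T_B·sin38° = 7.66.
Substitute: T_A·(0.965926 + 0.328446·0.615661) = 7.66 → T_A = 6.55745 ≈ 6.557 kN.
Then T_B = 0.328446 × 6.55745 = 2.154 kN.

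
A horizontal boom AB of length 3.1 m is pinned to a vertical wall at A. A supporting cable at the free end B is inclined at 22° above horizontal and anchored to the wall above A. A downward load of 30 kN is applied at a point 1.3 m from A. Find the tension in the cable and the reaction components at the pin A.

T = 33.58 kN, A_x = 31.14 kN, A_y = 17.42 kN

ΣM about A: T·sin22°·3.1 − 30·1.3 = 0 → T = 39/(3.1·0.374607) = 33.5836 ≈ 33.58 kN.
ΣF_x = 0: A_x − T·cos22° = 0 → A_x = 33.5836 × 0.927184 = 31.14 kN.
ΣF_y = 0: A_y + T·sin22° − 30 = 0 → A_y = 30 − 33.5836 × 0.374607 = 17.42 kN.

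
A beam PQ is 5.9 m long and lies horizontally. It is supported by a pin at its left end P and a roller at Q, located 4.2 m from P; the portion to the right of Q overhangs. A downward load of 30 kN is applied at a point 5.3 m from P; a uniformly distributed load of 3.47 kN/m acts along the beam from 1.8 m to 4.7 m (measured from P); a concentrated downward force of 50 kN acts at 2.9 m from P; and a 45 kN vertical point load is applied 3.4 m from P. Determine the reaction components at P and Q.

Resultant of the distributed load: 3.47 × 2.9 = 10.063 kN at 3.25 m from P.
Moments about P: Q_y·4.2 − 30·5.3 − (3.47·2.9)·3.25 − 50·2.9 − 45·3.4 = 0 → Q_y = 489.70475/4.2 = 116.596 ≈ 116.6 kN.
ΣF_y = 0: P_y + 116.596 − 30 − 3.47·2.9 − 50 − 45 = 0 → P_y = 18.47 kN.
ΣF_x = 0: no horizontal applied forces, so P_x = 0.

P_x = 0, P_y = 18.47 kN, Q_y = 116.6 kN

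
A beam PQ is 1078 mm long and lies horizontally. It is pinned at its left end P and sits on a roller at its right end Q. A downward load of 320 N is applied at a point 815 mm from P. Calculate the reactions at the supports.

P_x = 0, P_y = 78.07 N, Q_y = 241.9 N

Moments about P: Q_y·1078 − 320·815 = 0 → Q_y = 260800/1078 = 241.929 ≈ 241.9 N.
ΣF_y = 0: P_y + 241.929 − 320 = 0 → P_y = 78.07 N.
ΣF_x = 0: no horizontal applied forces, so P_x = 0.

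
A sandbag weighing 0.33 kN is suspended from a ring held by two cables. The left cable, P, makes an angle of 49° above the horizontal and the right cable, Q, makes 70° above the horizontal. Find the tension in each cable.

ΣF_x = 0: −T_P·cos49° + T_Q·cos70° = 0 → T_Q = 1.91819·T_P.
ΣF_y = 0: T_P·sin49° + T_Q·sin70° = 0.33.
Substitute: T_P·(0.75471 + 1.91819·0.939693) = 0.33 → T_P = 0.129046 ≈ 0.1290 kN.
Then T_Q = 1.91819 × 0.129046 = 0.2475 kN.

T_P = 0.1290 kN, T_Q = 0.2475 kN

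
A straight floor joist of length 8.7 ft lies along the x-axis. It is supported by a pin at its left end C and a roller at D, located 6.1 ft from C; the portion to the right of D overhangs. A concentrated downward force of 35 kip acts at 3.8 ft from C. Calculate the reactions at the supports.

Moments about C: D_y·6.1 − 35·3.8 = 0 → D_y = 133/6.1 = 21.8033 ≈ 21.80 kip.
ΣF_y = 0: C_y + 21.8033 − 35 = 0 → C_y = 13.20 kip.
ΣF_x = 0: no horizontal applied forces, so C_x = 0.

C_x = 0, C_y = 13.20 kip, D_y = 21.80 kip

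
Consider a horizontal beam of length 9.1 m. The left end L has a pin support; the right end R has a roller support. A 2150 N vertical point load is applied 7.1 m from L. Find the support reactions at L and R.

L_x = 0, L_y = 472.5 N, R_y = 1677 N

Moments about L: R_y·9.1 − 2150·7.1 = 0 → R_y = 15265/9.1 = 1677.47 ≈ 1677 N.
ΣF_y = 0: L_y + 1677.47 − 2150 = 0 → L_y = 472.5 N.
ΣF_x = 0: no horizontal applied forces, so L_x = 0.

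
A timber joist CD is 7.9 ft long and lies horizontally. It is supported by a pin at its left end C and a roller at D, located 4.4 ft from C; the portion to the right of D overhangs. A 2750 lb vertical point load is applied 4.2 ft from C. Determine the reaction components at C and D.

C_x = 0, C_y = 125.0 lb, D_y = 2625 lb

Taking moments about C: D_y·4.4 − 2750·4.2 = 0 → D_y = 11550/4.4 = 2625 lb.
ΣF_y = 0: C_y + 2625 − 2750 = 0 → C_y = 125.0 lb.
ΣF_x = 0: no horizontal applied forces, so C_x = 0.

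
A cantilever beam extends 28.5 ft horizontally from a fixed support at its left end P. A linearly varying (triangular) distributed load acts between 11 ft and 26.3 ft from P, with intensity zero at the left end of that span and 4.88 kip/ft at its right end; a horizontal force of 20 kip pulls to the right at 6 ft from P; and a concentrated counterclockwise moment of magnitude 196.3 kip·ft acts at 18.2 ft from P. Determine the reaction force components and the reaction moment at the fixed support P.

P_x = -20.00 kip, P_y = 37.33 kip, M_P = 595.1 kip·ft

Resultant of the triangular load: ½ × 4.88 × 15.3 = 37.332 kip, acting at 21.2 ft from P (one-third of the span from the peak).
ΣF_x = 0: P_x + 20 = 0 → P_x = -20.00 kip.
ΣF_y = 0: P_y − ½·4.88·15.3 = 0 → P_y = 37.33 kip.
ΣM about P: M_P − (½·4.88·15.3)·21.2 + 196.3 = 0 → M_P = 595.1 kip·ft.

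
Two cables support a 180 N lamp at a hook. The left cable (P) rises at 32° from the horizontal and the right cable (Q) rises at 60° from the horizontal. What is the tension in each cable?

ΣF_x = 0: −T_P·cos32° + T_Q·cos60° = 0 → T_Q = 1.6961·T_P.
ΣF_y = 0: T_P·sin32° + T_Q·sin60° = 180.
Substitute: T_P·(0.529919 + 1.6961·0.866025) = 180 → T_P = 90.0548 ≈ 90.05 N.
Then T_Q = 1.6961 × 90.0548 = 152.7 N.

T_P = 90.05 N, T_Q = 152.7 N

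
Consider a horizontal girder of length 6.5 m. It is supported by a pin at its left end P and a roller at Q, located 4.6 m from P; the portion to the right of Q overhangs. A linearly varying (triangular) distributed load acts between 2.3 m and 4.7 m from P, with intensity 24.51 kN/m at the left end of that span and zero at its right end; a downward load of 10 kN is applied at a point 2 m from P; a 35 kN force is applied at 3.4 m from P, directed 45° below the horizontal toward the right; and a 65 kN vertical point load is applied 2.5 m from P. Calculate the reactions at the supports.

P_x = -24.75 kN, P_y = 51.37 kN, Q_y = 77.79 kN

Resultant of the triangular load: ½ × 24.51 × 2.4 = 29.412 kN, acting at 3.1 m from P (one-third of the span from the peak).
Moments about P: Q_y·4.6 − (½·24.51·2.4)·3.1 − 10·2 − 35·sin45°·3.4 − 65·2.5 = 0 → Q_y = 357.823/4.6 = 77.7876 ≈ 77.79 kN.
ΣF_y = 0: P_y + 77.7876 − ½·24.51·2.4 − 10 − 35·sin45° − 65 = 0 → P_y = 51.37 kN.
ΣF_x = 0: P_x + 35·cos45° = 0 → P_x = -24.75 kN.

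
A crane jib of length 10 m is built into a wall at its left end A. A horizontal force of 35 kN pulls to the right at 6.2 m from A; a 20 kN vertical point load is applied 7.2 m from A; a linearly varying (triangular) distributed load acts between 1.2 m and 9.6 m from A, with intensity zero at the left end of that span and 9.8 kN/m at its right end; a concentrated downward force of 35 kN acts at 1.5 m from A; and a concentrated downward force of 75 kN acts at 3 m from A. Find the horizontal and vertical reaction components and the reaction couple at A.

Resultant of the triangular load: ½ × 9.8 × 8.4 = 41.16 kN, acting at 6.8 m from A (one-third of the span from the peak).
ΣF_x = 0: A_x + 35 = 0 → A_x = -35.00 kN.
ΣF_y = 0: A_y − 20 − ½·9.8·8.4 − 35 − 75 = 0 → A_y = 171.2 kN.
ΣM about A: M_A − 20·7.2 − (½·9.8·8.4)·6.8 − 35·1.5 − 75·3 = 0 → M_A = 701.4 kN·m.

A_x = -35.00 kN, A_y = 171.2 kN, M_A = 701.4 kN·m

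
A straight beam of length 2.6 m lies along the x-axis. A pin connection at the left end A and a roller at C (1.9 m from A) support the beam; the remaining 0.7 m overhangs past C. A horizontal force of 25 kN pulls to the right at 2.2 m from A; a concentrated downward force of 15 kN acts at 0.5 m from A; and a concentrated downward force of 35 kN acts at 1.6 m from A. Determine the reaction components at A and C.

Taking moments about A: C_y·1.9 − 15·0.5 − 35·1.6 = 0 → C_y = 63.5/1.9 = 33.4211 ≈ 33.42 kN.
ΣF_y = 0: A_y + 33.4211 − 15 − 35 = 0 → A_y = 16.58 kN.
ΣF_x = 0: A_x + 25 = 0 → A_x = -25.00 kN.

A_x = -25.00 kN, A_y = 16.58 kN, C_y = 33.42 kN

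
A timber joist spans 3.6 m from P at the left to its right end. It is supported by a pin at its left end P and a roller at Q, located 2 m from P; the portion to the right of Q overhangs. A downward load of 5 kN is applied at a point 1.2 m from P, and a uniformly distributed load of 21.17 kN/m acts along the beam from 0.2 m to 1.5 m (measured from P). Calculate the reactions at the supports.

Resultant of the distributed load: 21.17 × 1.3 = 27.521 kN at 0.85 m from P.
Taking moments about P: Q_y·2 − 5·1.2 − (21.17·1.3)·0.85 = 0 → Q_y = 29.39285/2 = 14.6964 ≈ 14.70 kN.
ΣF_y = 0: P_y + 14.6964 − 5 − 21.17·1.3 = 0 → P_y = 17.82 kN.
ΣF_x = 0: no horizontal applied forces, so P_x = 0.

P_x = 0, P_y = 17.82 kN, Q_y = 14.70 kN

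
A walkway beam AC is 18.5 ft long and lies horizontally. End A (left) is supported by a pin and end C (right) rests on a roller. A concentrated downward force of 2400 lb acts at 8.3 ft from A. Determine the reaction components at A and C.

ΣM about A: C_y·18.5 − 2400·8.3 = 0 → C_y = 19920/18.5 = 1076.76 ≈ 1077 lb.
ΣF_y = 0: A_y + 1076.76 − 2400 = 0 → A_y = 1323 lb.
ΣF_x = 0: no horizontal applied forces, so A_x = 0.

A_x = 0, A_y = 1323 lb, C_y = 1077 lb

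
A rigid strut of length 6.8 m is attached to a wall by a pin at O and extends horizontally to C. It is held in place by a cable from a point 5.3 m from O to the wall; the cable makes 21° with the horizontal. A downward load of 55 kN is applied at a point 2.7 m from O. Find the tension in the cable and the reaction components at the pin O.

ΣM about O: T·sin21°·5.3 − 55·2.7 = 0 → T = 148.5/(5.3·0.358368) = 78.1846 ≈ 78.18 kN.
ΣF_x = 0: O_x − T·cos21° = 0 → O_x = 78.1846 × 0.93358 = 72.99 kN.
ΣF_y = 0: O_y + T·sin21° − 55 = 0 → O_y = 55 − 78.1846 × 0.358368 = 26.98 kN.

T = 78.18 kN, O_x = 72.99 kN, O_y = 26.98 kN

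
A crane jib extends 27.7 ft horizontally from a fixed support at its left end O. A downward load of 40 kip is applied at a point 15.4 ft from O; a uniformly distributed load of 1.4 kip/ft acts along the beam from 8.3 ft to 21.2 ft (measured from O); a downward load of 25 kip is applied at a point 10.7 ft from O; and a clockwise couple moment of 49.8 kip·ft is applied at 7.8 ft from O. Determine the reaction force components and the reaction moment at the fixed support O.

Resultant of the distributed load: 1.4 × 12.9 = 18.06 kip at 14.75 ft from O.
ΣF_x = 0: O_x = 0.
ΣF_y = 0: O_y − 40 − 1.4·12.9 − 25 = 0 → O_y = 83.06 kip.
ΣM about O: M_O − 40·15.4 − (1.4·12.9)·14.75 − 25·10.7 − 49.8 = 0 → M_O = 1200 kip·ft.

O_x = 0, O_y = 83.06 kip, M_O = 1200 kip·ft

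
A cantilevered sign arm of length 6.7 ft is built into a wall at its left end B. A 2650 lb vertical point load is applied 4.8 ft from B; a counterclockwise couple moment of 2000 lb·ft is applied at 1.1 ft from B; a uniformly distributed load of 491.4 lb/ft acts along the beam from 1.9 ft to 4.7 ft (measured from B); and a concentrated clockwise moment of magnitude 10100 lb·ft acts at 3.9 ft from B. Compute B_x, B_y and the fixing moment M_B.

Resultant of the distributed load: 491.4 × 2.8 = 1375.92 lb at 3.3 ft from B.
ΣF_x = 0: B_x = 0.
ΣF_y = 0: B_y − 2650 − 491.4·2.8 = 0 → B_y = 4026 lb.
ΣM about B: M_B − 2650·4.8 + 2000 − (491.4·2.8)·3.3 − 10100 = 0 → M_B = 25360 lb·ft.

B_x = 0, B_y = 4026 lb, M_B = 25360 lb·ft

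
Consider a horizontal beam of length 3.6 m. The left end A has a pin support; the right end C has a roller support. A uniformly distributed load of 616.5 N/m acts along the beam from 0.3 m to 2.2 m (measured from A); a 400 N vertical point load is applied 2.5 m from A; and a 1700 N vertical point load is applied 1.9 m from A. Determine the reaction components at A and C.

Resultant of the distributed load: 616.5 × 1.9 = 1171.35 N at 1.25 m from A.
ΣM about A: C_y·3.6 − (616.5·1.9)·1.25 − 400·2.5 − 1700·1.9 = 0 → C_y = 5694.1875/3.6 = 1581.72 ≈ 1582 N.
ΣF_y = 0: A_y + 1581.72 − 616.5·1.9 − 400 − 1700 = 0 → A_y = 1690 N.
ΣF_x = 0: no horizontal applied forces, so A_x = 0.

A_x = 0, A_y = 1690 N, C_y = 1582 N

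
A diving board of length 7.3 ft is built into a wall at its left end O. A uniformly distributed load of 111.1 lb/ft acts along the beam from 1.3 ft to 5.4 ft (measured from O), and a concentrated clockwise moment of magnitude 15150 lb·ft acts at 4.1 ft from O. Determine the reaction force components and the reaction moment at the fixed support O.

O_x = 0, O_y = 455.5 lb, M_O = 16680 lb·ft

Resultant of the distributed load: 111.1 × 4.1 = 455.51 lb at 3.35 ft from O.
ΣF_x = 0: O_x = 0.
ΣF_y = 0: O_y − 111.1·4.1 = 0 → O_y = 455.5 lb.
ΣM about O: M_O − (111.1·4.1)·3.35 − 15150 = 0 → M_O = 16680 lb·ft.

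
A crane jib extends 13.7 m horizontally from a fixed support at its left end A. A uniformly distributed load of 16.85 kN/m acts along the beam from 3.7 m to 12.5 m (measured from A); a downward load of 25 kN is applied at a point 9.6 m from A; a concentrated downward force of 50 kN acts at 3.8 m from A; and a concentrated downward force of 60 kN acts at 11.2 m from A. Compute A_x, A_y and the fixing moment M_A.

Resultant of the distributed load: 16.85 × 8.8 = 148.28 kN at 8.1 m from A.
ΣF_x = 0: A_x = 0.
ΣF_y = 0: A_y − 16.85·8.8 − 25 − 50 − 60 = 0 → A_y = 283.3 kN.
ΣM about A: M_A − (16.85·8.8)·8.1 − 25·9.6 − 50·3.8 − 60·11.2 = 0 → M_A = 2303 kN·m.

A_x = 0, A_y = 283.3 kN, M_A = 2303 kN·m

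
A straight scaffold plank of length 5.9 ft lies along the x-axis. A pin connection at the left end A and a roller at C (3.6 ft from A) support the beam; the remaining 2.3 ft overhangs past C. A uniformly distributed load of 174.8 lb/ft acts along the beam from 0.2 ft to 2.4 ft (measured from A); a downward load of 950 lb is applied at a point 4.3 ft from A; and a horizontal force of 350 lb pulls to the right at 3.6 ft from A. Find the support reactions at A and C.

A_x = -350.0 lb, A_y = 60.97 lb, C_y = 1274 lb

Resultant of the distributed load: 174.8 × 2.2 = 384.56 lb at 1.3 ft from A.
ΣM about A: C_y·3.6 − (174.8·2.2)·1.3 − 950·4.3 = 0 → C_y = 4584.928/3.6 = 1273.59 ≈ 1274 lb.
ΣF_y = 0: A_y + 1273.59 − 174.8·2.2 − 950 = 0 → A_y = 60.97 lb.
ΣF_x = 0: A_x + 350 = 0 → A_x = -350.0 lb.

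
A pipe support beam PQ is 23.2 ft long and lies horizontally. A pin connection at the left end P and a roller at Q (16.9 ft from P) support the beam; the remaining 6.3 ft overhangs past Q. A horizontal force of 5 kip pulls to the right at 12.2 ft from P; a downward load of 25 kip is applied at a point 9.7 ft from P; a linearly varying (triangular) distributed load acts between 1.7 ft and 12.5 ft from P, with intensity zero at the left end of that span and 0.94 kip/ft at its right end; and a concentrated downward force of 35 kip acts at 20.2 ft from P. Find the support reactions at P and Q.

P_x = -5.000 kip, P_y = 6.219 kip, Q_y = 58.86 kip

Resultant of the triangular load: ½ × 0.94 × 10.8 = 5.076 kip, acting at 8.9 ft from P (one-third of the span from the peak).
ΣM about P: Q_y·16.9 − 25·9.7 − (½·0.94·10.8)·8.9 − 35·20.2 = 0 → Q_y = 994.6764/16.9 = 58.8566 ≈ 58.86 kip.
ΣF_y = 0: P_y + 58.8566 − 25 − ½·0.94·10.8 − 35 = 0 → P_y = 6.219 kip.
ΣF_x = 0: P_x + 5 = 0 → P_x = -5.000 kip.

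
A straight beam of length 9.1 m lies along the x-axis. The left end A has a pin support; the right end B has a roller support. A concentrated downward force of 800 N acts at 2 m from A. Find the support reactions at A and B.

A_x = 0, A_y = 624.2 N, B_y = 175.8 N

ΣM about A: B_y·9.1 − 800·2 = 0 → B_y = 1600/9.1 = 175.824 ≈ 175.8 N.
ΣF_y = 0: A_y + 175.824 − 800 = 0 → A_y = 624.2 N.
ΣF_x = 0: no horizontal applied forces, so A_x = 0.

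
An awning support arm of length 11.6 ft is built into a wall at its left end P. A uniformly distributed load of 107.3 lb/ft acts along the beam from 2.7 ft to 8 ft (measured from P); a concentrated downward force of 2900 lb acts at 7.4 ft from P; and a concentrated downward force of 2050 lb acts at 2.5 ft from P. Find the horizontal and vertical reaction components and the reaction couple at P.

P_x = 0, P_y = 5519 lb, M_P = 29630 lb·ft

Resultant of the distributed load: 107.3 × 5.3 = 568.69 lb at 5.35 ft from P.
ΣF_x = 0: P_x = 0.
ΣF_y = 0: P_y − 107.3·5.3 − 2900 − 2050 = 0 → P_y = 5519 lb.
ΣM about P: M_P − (107.3·5.3)·5.35 − 2900·7.4 − 2050·2.5 = 0 → M_P = 29630 lb·ft.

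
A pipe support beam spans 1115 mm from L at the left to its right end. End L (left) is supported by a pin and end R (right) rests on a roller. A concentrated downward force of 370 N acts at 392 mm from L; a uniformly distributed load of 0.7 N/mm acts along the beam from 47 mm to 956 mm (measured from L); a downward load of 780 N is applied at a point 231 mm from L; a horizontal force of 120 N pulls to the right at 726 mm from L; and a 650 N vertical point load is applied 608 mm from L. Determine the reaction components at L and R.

Resultant of the distributed load: 0.7 × 909 = 636.3 N at 501.5 mm from L.
Moments about L: R_y·1115 − 370·392 − (0.7·909)·501.5 − 780·231 − 650·608 = 0 → R_y = 1039524.45/1115 = 932.309 ≈ 932.3 N.
ΣF_y = 0: L_y + 932.309 − 370 − 0.7·909 − 780 − 650 = 0 → L_y = 1504 N.
ΣF_x = 0: L_x + 120 = 0 → L_x = -120.0 N.

L_x = -120.0 N, L_y = 1504 N, R_y = 932.3 N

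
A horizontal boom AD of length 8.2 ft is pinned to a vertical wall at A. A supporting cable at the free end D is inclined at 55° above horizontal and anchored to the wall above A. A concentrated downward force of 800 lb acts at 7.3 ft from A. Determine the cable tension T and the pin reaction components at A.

T = 869.4 lb, A_x = 498.7 lb, A_y = 87.80 lb

ΣM about A: T·sin55°·8.2 − 800·7.3 = 0 → T = 5840/(8.2·0.819152) = 869.43 ≈ 869.4 lb.
ΣF_x = 0: A_x − T·cos55° = 0 → A_x = 869.43 × 0.573576 = 498.7 lb.
ΣF_y = 0: A_y + T·sin55° − 800 = 0 → A_y = 800 − 869.43 × 0.819152 = 87.80 lb.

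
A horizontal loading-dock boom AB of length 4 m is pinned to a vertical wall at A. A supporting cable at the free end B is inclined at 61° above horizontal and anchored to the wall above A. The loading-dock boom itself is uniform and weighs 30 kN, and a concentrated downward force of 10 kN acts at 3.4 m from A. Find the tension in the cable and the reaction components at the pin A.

ΣM about A: T·sin61°·4 − 30·2 − 10·3.4 = 0 → T = 94/(4·0.87462) = 26.8688 ≈ 26.87 kN.
ΣF_x = 0: A_x − T·cos61° = 0 → A_x = 26.8688 × 0.48481 = 13.03 kN.
ΣF_y = 0: A_y + T·sin61° − 30 − 10 = 0 → A_y = 40 − 26.8688 × 0.87462 = 16.50 kN.

T = 26.87 kN, A_x = 13.03 kN, A_y = 16.50 kN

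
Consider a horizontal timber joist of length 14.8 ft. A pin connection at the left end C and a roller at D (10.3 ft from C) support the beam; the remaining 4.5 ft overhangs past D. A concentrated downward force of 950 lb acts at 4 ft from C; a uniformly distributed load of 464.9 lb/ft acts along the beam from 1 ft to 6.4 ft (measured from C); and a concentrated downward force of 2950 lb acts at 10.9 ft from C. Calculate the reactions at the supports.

C_x = 0, C_y = 2018 lb, D_y = 4393 lb

Resultant of the distributed load: 464.9 × 5.4 = 2510.46 lb at 3.7 ft from C.
Taking moments about C: D_y·10.3 − 950·4 − (464.9·5.4)·3.7 − 2950·10.9 = 0 → D_y = 45243.702/10.3 = 4392.59 ≈ 4393 lb.
ΣF_y = 0: C_y + 4392.59 − 950 − 464.9·5.4 − 2950 = 0 → C_y = 2018 lb.
ΣF_x = 0: no horizontal applied forces, so C_x = 0.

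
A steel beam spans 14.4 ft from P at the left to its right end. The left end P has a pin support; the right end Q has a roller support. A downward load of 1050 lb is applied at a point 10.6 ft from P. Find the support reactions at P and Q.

Moments about P: Q_y·14.4 − 1050·10.6 = 0 → Q_y = 11130/14.4 = 772.917 ≈ 772.9 lb.
ΣF_y = 0: P_y + 772.917 − 1050 = 0 → P_y = 277.1 lb.
ΣF_x = 0: no horizontal applied forces, so P_x = 0.

P_x = 0, P_y = 277.1 lb, Q_y = 772.9 lb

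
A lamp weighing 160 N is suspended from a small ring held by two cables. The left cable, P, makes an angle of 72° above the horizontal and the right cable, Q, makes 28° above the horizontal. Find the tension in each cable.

ΣF_x = 0: −T_P·cos72° + T_Q·cos28° = 0 → T_Q = 0.349983·T_P.
ΣF_y = 0: T_P·sin72° + T_Q·sin28° = 160.
Substitute: T_P·(0.951057 + 0.349983·0.469472) = 160 → T_P = 143.451 ≈ 143.5 N.
Then T_Q = 0.349983 × 143.451 = 50.21 N.

T_P = 143.5 N, T_Q = 50.21 N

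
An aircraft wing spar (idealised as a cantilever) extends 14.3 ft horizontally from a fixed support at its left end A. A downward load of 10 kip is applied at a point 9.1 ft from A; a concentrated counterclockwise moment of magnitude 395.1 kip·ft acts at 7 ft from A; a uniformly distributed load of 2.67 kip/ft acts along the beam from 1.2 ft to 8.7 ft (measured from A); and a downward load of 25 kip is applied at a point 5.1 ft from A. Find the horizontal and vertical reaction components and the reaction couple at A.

A_x = 0, A_y = 55.02 kip, M_A = -77.48 kip·ft

Resultant of the distributed load: 2.67 × 7.5 = 20.025 kip at 4.95 ft from A.
ΣF_x = 0: A_x = 0.
ΣF_y = 0: A_y − 10 − 2.67·7.5 − 25 = 0 → A_y = 55.02 kip.
ΣM about A: M_A − 10·9.1 + 395.1 − (2.67·7.5)·4.95 − 25·5.1 = 0 → M_A = -77.48 kip·ft.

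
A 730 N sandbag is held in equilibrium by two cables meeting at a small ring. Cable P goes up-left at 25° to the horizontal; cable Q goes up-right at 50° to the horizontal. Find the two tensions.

T_P = 485.8 N, T_Q = 684.9 N

ΣF_x = 0: −T_P·cos25° + T_Q·cos50° = 0 → T_Q = 1.40996·T_P.
ΣF_y = 0: T_P·sin25° + T_Q·sin50° = 730.
Substitute: T_P·(0.422618 + 1.40996·0.766044) = 730 → T_P = 485.789 ≈ 485.8 N.
Then T_Q = 1.40996 × 485.789 = 684.9 N.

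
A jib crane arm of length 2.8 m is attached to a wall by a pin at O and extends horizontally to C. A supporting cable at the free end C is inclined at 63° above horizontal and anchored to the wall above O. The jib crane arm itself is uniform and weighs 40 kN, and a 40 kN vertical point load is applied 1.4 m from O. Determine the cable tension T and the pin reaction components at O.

ΣM about O: T·sin63°·2.8 − 40·1.4 − 40·1.4 = 0 → T = 112/(2.8·0.891007) = 44.893 ≈ 44.89 kN.
ΣF_x = 0: O_x − T·cos63° = 0 → O_x = 44.893 × 0.45399 = 20.38 kN.
ΣF_y = 0: O_y + T·sin63° − 40 − 40 = 0 → O_y = 80 − 44.893 × 0.891007 = 40.00 kN.

T = 44.89 kN, O_x = 20.38 kN, O_y = 40.00 kN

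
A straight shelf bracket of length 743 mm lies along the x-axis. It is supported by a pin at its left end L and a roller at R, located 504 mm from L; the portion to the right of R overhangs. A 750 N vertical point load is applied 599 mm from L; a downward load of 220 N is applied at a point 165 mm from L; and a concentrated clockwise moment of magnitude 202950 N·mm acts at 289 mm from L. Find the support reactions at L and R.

Taking moments about L: R_y·504 − 750·599 − 220·165 − 202950 = 0 → R_y = 688500/504 = 1366.07 ≈ 1366 N.
ΣF_y = 0: L_y + 1366.07 − 750 − 220 = 0 → L_y = -396.1 N.
ΣF_x = 0: no horizontal applied forces, so L_x = 0.

L_x = 0, L_y = -396.1 N, R_y = 1366 N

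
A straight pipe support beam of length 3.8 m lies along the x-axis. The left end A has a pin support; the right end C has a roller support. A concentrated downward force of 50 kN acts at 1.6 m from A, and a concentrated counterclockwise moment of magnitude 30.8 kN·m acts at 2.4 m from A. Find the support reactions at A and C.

ΣM about A: C_y·3.8 − 50·1.6 + 30.8 = 0 → C_y = 49.2/3.8 = 12.9474 ≈ 12.95 kN.
ΣF_y = 0: A_y + 12.9474 − 50 = 0 → A_y = 37.05 kN.
ΣF_x = 0: no horizontal applied forces, so A_x = 0.

A_x = 0, A_y = 37.05 kN, C_y = 12.95 kN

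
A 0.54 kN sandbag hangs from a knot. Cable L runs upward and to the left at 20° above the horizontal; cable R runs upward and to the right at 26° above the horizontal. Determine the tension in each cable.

ΣF_x = 0: −T_L·cos20° + T_R·cos26° = 0 → T_R = 1.0455·T_L.
ΣF_y = 0: T_L·sin20° + T_R·sin26° = 0.54.
Substitute: T_L·(0.34202 + 1.0455·0.438371) = 0.54 → T_L = 0.674716 ≈ 0.6747 kN.
Then T_R = 1.0455 × 0.674716 = 0.7054 kN.

T_L = 0.6747 kN, T_R = 0.7054 kN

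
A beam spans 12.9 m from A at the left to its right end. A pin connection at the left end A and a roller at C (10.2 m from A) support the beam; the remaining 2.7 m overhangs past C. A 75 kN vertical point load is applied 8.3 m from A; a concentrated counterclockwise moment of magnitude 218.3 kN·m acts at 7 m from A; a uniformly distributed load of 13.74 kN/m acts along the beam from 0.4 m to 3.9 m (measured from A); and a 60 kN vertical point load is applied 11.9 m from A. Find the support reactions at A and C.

Resultant of the distributed load: 13.74 × 3.5 = 48.09 kN at 2.15 m from A.
Moments about A: C_y·10.2 − 75·8.3 + 218.3 − (13.74·3.5)·2.15 − 60·11.9 = 0 → C_y = 1221.5935/10.2 = 119.764 ≈ 119.8 kN.
ΣF_y = 0: A_y + 119.764 − 75 − 13.74·3.5 − 60 = 0 → A_y = 63.33 kN.
ΣF_x = 0: no horizontal applied forces, so A_x = 0.

A_x = 0, A_y = 63.33 kN, C_y = 119.8 kN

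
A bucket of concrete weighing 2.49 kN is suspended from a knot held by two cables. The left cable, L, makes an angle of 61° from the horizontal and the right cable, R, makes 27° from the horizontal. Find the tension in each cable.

ΣF_x = 0: −T_L·cos61° + T_R·cos27° = 0 → T_R = 0.544115·T_L.
ΣF_y = 0: T_L·sin61° + T_R·sin27° = 2.49.
Substitute: T_L·(0.87462 + 0.544115·0.45399) = 2.49 → T_L = 2.21996 ≈ 2.220 kN.
Then T_R = 0.544115 × 2.21996 = 1.208 kN.

T_L = 2.220 kN, T_R = 1.208 kN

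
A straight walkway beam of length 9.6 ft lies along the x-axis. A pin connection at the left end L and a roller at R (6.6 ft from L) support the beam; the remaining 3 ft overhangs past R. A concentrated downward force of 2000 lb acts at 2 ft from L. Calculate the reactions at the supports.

L_x = 0, L_y = 1394 lb, R_y = 606.1 lb

Taking moments about L: R_y·6.6 − 2000·2 = 0 → R_y = 4000/6.6 = 606.061 ≈ 606.1 lb.
ΣF_y = 0: L_y + 606.061 − 2000 = 0 → L_y = 1394 lb.
ΣF_x = 0: no horizontal applied forces, so L_x = 0.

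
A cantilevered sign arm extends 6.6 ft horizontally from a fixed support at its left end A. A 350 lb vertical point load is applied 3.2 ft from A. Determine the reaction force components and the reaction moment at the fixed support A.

ΣF_x = 0: A_x = 0.
ΣF_y = 0: A_y − 350 = 0 → A_y = 350.0 lb.
ΣM about A: M_A − 350·3.2 = 0 → M_A = 1120 lb·ft.

A_x = 0, A_y = 350.0 lb, M_A = 1120 lb·ft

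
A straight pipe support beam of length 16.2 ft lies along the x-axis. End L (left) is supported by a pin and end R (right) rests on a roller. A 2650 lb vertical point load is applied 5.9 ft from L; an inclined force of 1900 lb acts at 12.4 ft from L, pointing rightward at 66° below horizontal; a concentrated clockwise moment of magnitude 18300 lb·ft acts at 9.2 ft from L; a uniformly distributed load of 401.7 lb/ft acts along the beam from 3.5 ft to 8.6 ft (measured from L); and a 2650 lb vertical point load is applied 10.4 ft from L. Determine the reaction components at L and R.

L_x = -772.8 lb, L_y = 3195 lb, R_y = 5890 lb

Resultant of the distributed load: 401.7 × 5.1 = 2048.67 lb at 6.05 ft from L.
Taking moments about L: R_y·16.2 − 2650·5.9 − 1900·sin66°·12.4 − 18300 − (401.7·5.1)·6.05 − 2650·10.4 = 0 → R_y = 95412.6/16.2 = 5889.67 ≈ 5890 lb.
ΣF_y = 0: L_y + 5889.67 − 2650 − 1900·sin66° − 401.7·5.1 − 2650 = 0 → L_y = 3195 lb.
ΣF_x = 0: L_x + 1900·cos66° = 0 → L_x = -772.8 lb.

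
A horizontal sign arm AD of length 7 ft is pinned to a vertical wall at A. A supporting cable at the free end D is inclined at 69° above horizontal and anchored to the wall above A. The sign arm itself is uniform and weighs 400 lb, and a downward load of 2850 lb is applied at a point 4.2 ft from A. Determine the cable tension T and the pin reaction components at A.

ΣM about A: T·sin69°·7 − 400·3.5 − 2850·4.2 = 0 → T = 13370/(7·0.93358) = 2045.89 ≈ 2046 lb.
ΣF_x = 0: A_x − T·cos69° = 0 → A_x = 2045.89 × 0.358368 = 733.2 lb.
ΣF_y = 0: A_y + T·sin69° − 400 − 2850 = 0 → A_y = 3250 − 2045.89 × 0.93358 = 1340 lb.

T = 2046 lb, A_x = 733.2 lb, A_y = 1340 lb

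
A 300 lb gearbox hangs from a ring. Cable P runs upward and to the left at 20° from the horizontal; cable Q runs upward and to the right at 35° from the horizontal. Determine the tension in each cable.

T_P = 300.0 lb, T_Q = 344.1 lb

ΣF_x = 0: −T_P·cos20° + T_Q·cos35° = 0 → T_Q = 1.14715·T_P.
ΣF_y = 0: T_P·sin20° + T_Q·sin35° = 300.
Substitute: T_P·(0.34202 + 1.14715·0.573576) = 300 → T_P = 300.001 ≈ 300.0 lb.
Then T_Q = 1.14715 × 300.001 = 344.1 lb.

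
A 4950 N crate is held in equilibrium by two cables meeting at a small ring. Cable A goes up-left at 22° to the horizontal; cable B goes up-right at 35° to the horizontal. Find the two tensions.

ΣF_x = 0: −T_A·cos22° + T_B·cos35° = 0 → T_B = 1.13188·T_A.
ΣF_y = 0: T_A·sin22° + T_B·sin35° = 4950.
Substitute: T_A·(0.374607 + 1.13188·0.573576) = 4950 → T_A = 4834.8 ≈ 4835 N.
Then T_B = 1.13188 × 4834.8 = 5472 N.

T_A = 4835 N, T_B = 5472 N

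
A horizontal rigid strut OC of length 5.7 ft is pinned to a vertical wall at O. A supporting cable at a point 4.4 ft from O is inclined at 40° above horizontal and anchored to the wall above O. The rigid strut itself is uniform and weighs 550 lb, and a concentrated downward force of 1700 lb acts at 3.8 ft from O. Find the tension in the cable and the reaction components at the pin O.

T = 2838 lb, O_x = 2174 lb, O_y = 425.6 lb

ΣM about O: T·sin40°·4.4 − 550·2.85 − 1700·3.8 = 0 → T = 8027.5/(4.4·0.642788) = 2838.31 ≈ 2838 lb.
ΣF_x = 0: O_x − T·cos40° = 0 → O_x = 2838.31 × 0.766044 = 2174 lb.
ΣF_y = 0: O_y + T·sin40° − 550 − 1700 = 0 → O_y = 2250 − 2838.31 × 0.642788 = 425.6 lb.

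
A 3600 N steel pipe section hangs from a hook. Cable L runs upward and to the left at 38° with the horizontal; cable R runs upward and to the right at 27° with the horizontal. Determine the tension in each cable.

T_L = 3539 N, T_R = 3130 N

ΣF_x = 0: −T_L·cos38° + T_R·cos27° = 0 → T_R = 0.884405·T_L.
ΣF_y = 0: T_L·sin38° + T_R·sin27° = 3600.
Substitute: T_L·(0.615661 + 0.884405·0.45399) = 3600 → T_L = 3539.22 ≈ 3539 N.
Then T_R = 0.884405 × 3539.22 = 3130 N.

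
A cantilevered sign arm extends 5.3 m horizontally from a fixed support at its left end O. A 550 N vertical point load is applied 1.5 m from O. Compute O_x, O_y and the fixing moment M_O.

O_x = 0, O_y = 550.0 N, M_O = 825.0 N·m

ΣF_x = 0: O_x = 0.
ΣF_y = 0: O_y − 550 = 0 → O_y = 550.0 N.
ΣM about O: M_O − 550·1.5 = 0 → M_O = 825.0 N·m.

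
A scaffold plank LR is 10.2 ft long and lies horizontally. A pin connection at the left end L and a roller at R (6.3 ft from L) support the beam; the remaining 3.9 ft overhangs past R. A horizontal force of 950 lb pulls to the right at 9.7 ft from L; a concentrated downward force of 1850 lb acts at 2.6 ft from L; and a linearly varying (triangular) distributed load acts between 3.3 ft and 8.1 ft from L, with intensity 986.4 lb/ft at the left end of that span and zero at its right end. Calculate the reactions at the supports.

L_x = -950.0 lb, L_y = 1613 lb, R_y = 2605 lb

Resultant of the triangular load: ½ × 986.4 × 4.8 = 2367.36 lb, acting at 4.9 ft from L (one-third of the span from the peak).
Taking moments about L: R_y·6.3 − 1850·2.6 − (½·986.4·4.8)·4.9 = 0 → R_y = 16410.064/6.3 = 2604.77 ≈ 2605 lb.
ΣF_y = 0: L_y + 2604.77 − 1850 − ½·986.4·4.8 = 0 → L_y = 1613 lb.
ΣF_x = 0: L_x + 950 = 0 → L_x = -950.0 lb.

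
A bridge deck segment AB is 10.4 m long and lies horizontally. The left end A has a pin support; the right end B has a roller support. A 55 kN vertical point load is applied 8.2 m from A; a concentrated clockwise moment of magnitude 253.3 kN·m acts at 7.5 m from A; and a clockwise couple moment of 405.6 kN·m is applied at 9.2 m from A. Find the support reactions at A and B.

Taking moments about A: B_y·10.4 − 55·8.2 − 253.3 − 405.6 = 0 → B_y = 1109.9/10.4 = 106.721 ≈ 106.7 kN.
ΣF_y = 0: A_y + 106.721 − 55 = 0 → A_y = -51.72 kN.
ΣF_x = 0: no horizontal applied forces, so A_x = 0.

A_x = 0, A_y = -51.72 kN, B_y = 106.7 kN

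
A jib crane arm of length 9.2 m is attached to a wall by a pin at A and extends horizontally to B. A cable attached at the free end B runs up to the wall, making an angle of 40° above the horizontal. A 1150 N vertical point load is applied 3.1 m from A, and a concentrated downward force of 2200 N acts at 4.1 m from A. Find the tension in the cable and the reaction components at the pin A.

ΣM about A: T·sin40°·9.2 − 1150·3.1 − 2200·4.1 = 0 → T = 12585/(9.2·0.642788) = 2128.13 ≈ 2128 N.
ΣF_x = 0: A_x − T·cos40° = 0 → A_x = 2128.13 × 0.766044 = 1630 N.
ΣF_y = 0: A_y + T·sin40° − 1150 − 2200 = 0 → A_y = 3350 − 2128.13 × 0.642788 = 1982 N.

T = 2128 N, A_x = 1630 N, A_y = 1982 N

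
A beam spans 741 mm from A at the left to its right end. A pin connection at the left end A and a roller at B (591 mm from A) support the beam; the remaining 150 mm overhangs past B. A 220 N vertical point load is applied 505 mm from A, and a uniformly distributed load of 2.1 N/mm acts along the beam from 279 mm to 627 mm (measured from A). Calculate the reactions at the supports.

A_x = 0, A_y = 202.7 N, B_y = 748.1 N

Resultant of the distributed load: 2.1 × 348 = 730.8 N at 453 mm from A.
ΣM about A: B_y·591 − 220·505 − (2.1·348)·453 = 0 → B_y = 442152.4/591 = 748.143 ≈ 748.1 N.
ΣF_y = 0: A_y + 748.143 − 220 − 2.1·348 = 0 → A_y = 202.7 N.
ΣF_x = 0: no horizontal applied forces, so A_x = 0.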